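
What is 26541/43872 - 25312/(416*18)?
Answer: -4748693/1711008 ≈ -2.7754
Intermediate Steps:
26541/43872 - 25312/(416*18) = 26541*(1/43872) - 25312/7488 = 8847/14624 - 25312*1/7488 = 8847/14624 - 791/234 = -4748693/1711008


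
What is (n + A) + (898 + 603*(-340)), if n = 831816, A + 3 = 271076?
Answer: 898767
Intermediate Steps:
A = 271073 (A = -3 + 271076 = 271073)
(n + A) + (898 + 603*(-340)) = (831816 + 271073) + (898 + 603*(-340)) = 1102889 + (898 - 205020) = 1102889 - 204122 = 898767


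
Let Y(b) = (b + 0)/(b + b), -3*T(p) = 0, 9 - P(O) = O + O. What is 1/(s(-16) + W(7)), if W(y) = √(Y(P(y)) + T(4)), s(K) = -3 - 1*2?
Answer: -10/49 - √2/49 ≈ -0.23294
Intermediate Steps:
P(O) = 9 - 2*O (P(O) = 9 - (O + O) = 9 - 2*O)
T(p) = 0 (T(p) = -⅓*0 = 0)
Y(b) = ½ (Y(b) = b/((2*b)) = b*(1/(2*b)) = ½)
s(K) = -5 (s(K) = -3 - 2 = -5)
W(y) = √2/2 (W(y) = √(½ + 0) = √(½) = √2/2)
1/(s(-16) + W(7)) = 1/(-5 + √2/2)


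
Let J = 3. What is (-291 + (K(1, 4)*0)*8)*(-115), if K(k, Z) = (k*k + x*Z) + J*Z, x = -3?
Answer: 33465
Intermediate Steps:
K(k, Z) = k² (K(k, Z) = (k*k - 3*Z) + 3*Z = (k² - 3*Z) + 3*Z = k²)
(-291 + (K(1, 4)*0)*8)*(-115) = (-291 + (1²*0)*8)*(-115) = (-291 + (1*0)*8)*(-115) = (-291 + 0*8)*(-115) = (-291 + 0)*(-115) = -291*(-115) = 33465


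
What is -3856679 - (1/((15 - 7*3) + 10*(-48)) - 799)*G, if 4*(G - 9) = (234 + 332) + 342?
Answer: -891351827/243 ≈ -3.6681e+6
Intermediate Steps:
G = 236 (G = 9 + ((234 + 332) + 342)/4 = 9 + (566 + 342)/4 = 9 + (¼)*908 = 9 + 227 = 236)
-3856679 - (1/((15 - 7*3) + 10*(-48)) - 799)*G = -3856679 - (1/((15 - 7*3) + 10*(-48)) - 799)*236 = -3856679 - (1/((15 - 21) - 480) - 799)*236 = -3856679 - (1/(-6 - 480) - 799)*236 = -3856679 - (1/(-486) - 799)*236 = -3856679 - (-1/486 - 799)*236 = -3856679 - (-388315)*236/486 = -3856679 - 1*(-45821170/243) = -3856679 + 45821170/243 = -891351827/243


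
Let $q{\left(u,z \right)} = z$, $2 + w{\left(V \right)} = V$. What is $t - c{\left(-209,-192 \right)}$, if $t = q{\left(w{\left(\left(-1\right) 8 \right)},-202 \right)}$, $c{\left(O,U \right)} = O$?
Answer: $7$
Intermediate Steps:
$w{\left(V \right)} = -2 + V$
$t = -202$
$t - c{\left(-209,-192 \right)} = -202 - -209 = -202 + 209 = 7$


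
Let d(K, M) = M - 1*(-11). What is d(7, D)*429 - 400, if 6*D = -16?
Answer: 3175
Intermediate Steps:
D = -8/3 (D = (⅙)*(-16) = -8/3 ≈ -2.6667)
d(K, M) = 11 + M (d(K, M) = M + 11 = 11 + M)
d(7, D)*429 - 400 = (11 - 8/3)*429 - 400 = (25/3)*429 - 400 = 3575 - 400 = 3175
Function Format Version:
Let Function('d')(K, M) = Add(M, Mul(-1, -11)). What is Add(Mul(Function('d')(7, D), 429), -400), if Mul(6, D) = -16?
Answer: 3175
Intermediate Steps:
D = Rational(-8, 3) (D = Mul(Rational(1, 6), -16) = Rational(-8, 3) ≈ -2.6667)
Function('d')(K, M) = Add(11, M) (Function('d')(K, M) = Add(M, 11) = Add(11, M))
Add(Mul(Function('d')(7, D), 429), -400) = Add(Mul(Add(11, Rational(-8, 3)), 429), -400) = Add(Mul(Rational(25, 3), 429), -400) = Add(3575, -400) = 3175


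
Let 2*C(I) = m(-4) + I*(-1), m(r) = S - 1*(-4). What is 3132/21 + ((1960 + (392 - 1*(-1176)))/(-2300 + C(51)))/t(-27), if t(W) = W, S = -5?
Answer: 3643888/24423 ≈ 149.20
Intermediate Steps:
m(r) = -1 (m(r) = -5 - 1*(-4) = -5 + 4 = -1)
C(I) = -½ - I/2 (C(I) = (-1 + I*(-1))/2 = (-1 - I)/2 = -½ - I/2)
3132/21 + ((1960 + (392 - 1*(-1176)))/(-2300 + C(51)))/t(-27) = 3132/21 + ((1960 + (392 - 1*(-1176)))/(-2300 + (-½ - ½*51)))/(-27) = 3132*(1/21) + ((1960 + (392 + 1176))/(-2300 + (-½ - 51/2)))*(-1/27) = 1044/7 + ((1960 + 1568)/(-2300 - 26))*(-1/27) = 1044/7 + (3528/(-2326))*(-1/27) = 1044/7 + (3528*(-1/2326))*(-1/27) = 1044/7 - 1764/1163*(-1/27) = 1044/7 + 196/3489 = 3643888/24423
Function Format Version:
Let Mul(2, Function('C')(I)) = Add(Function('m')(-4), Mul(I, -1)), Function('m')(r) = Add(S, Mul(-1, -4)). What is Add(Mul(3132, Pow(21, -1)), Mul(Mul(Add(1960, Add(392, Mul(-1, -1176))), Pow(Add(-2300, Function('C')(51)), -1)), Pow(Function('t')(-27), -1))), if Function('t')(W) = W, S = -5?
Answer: Rational(3643888, 24423) ≈ 149.20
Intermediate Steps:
Function('m')(r) = -1 (Function('m')(r) = Add(-5, Mul(-1, -4)) = Add(-5, 4) = -1)
Function('C')(I) = Add(Rational(-1, 2), Mul(Rational(-1, 2), I)) (Function('C')(I) = Mul(Rational(1, 2), Add(-1, Mul(I, -1))) = Mul(Rational(1, 2), Add(-1, Mul(-1, I))) = Add(Rational(-1, 2), Mul(Rational(-1, 2), I)))
Add(Mul(3132, Pow(21, -1)), Mul(Mul(Add(1960, Add(392, Mul(-1, -1176))), Pow(Add(-2300, Function('C')(51)), -1)), Pow(Function('t')(-27), -1))) = Add(Mul(3132, Pow(21, -1)), Mul(Mul(Add(1960, Add(392, Mul(-1, -1176))), Pow(Add(-2300, Add(Rational(-1, 2), Mul(Rational(-1, 2), 51))), -1)), Pow(-27, -1))) = Add(Mul(3132, Rational(1, 21)), Mul(Mul(Add(1960, Add(392, 1176)), Pow(Add(-2300, Add(Rational(-1, 2), Rational(-51, 2))), -1)), Rational(-1, 27))) = Add(Rational(1044, 7), Mul(Mul(Add(1960, 1568), Pow(Add(-2300, -26), -1)), Rational(-1, 27))) = Add(Rational(1044, 7), Mul(Mul(3528, Pow(-2326, -1)), Rational(-1, 27))) = Add(Rational(1044, 7), Mul(Mul(3528, Rational(-1, 2326)), Rational(-1, 27))) = Add(Rational(1044, 7), Mul(Rational(-1764, 1163), Rational(-1, 27))) = Add(Rational(1044, 7), Rational(196, 3489)) = Rational(3643888, 24423)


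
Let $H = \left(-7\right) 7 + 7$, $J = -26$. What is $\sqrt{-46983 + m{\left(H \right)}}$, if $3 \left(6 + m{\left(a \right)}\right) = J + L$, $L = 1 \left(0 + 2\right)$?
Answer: $i \sqrt{46997} \approx 216.79 i$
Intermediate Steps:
$L = 2$ ($L = 1 \cdot 2 = 2$)
$H = -42$ ($H = -49 + 7 = -42$)
$m{\left(a \right)} = -14$ ($m{\left(a \right)} = -6 + \frac{-26 + 2}{3} = -6 + \frac{1}{3} \left(-24\right) = -6 - 8 = -14$)
$\sqrt{-46983 + m{\left(H \right)}} = \sqrt{-46983 - 14} = \sqrt{-46997} = i \sqrt{46997}$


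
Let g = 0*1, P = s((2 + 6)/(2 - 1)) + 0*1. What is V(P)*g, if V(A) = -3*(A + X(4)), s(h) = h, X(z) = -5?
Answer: 0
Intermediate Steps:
P = 8 (P = (2 + 6)/(2 - 1) + 0*1 = 8/1 + 0 = 8*1 + 0 = 8 + 0 = 8)
g = 0
V(A) = 15 - 3*A (V(A) = -3*(A - 5) = -3*(-5 + A) = 15 - 3*A)
V(P)*g = (15 - 3*8)*0 = (15 - 24)*0 = -9*0 = 0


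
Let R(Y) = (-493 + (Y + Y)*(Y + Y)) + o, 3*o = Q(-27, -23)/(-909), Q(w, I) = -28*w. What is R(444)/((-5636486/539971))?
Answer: -2528116365849/33487358 ≈ -75495.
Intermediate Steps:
o = -28/101 (o = (-28*(-27)/(-909))/3 = (756*(-1/909))/3 = (⅓)*(-84/101) = -28/101 ≈ -0.27723)
R(Y) = -49821/101 + 4*Y² (R(Y) = (-493 + (Y + Y)*(Y + Y)) - 28/101 = (-493 + (2*Y)*(2*Y)) - 28/101 = (-493 + 4*Y²) - 28/101 = -49821/101 + 4*Y²)
R(444)/((-5636486/539971)) = (-49821/101 + 4*444²)/((-5636486/539971)) = (-49821/101 + 4*197136)/((-5636486*1/539971)) = (-49821/101 + 788544)/(-331558/31763) = (79593123/101)*(-31763/331558) = -2528116365849/33487358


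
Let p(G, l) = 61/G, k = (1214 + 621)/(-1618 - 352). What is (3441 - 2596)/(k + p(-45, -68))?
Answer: -14981850/40549 ≈ -369.48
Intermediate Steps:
k = -367/394 (k = 1835/(-1970) = 1835*(-1/1970) = -367/394 ≈ -0.93147)
(3441 - 2596)/(k + p(-45, -68)) = (3441 - 2596)/(-367/394 + 61/(-45)) = 845/(-367/394 + 61*(-1/45)) = 845/(-367/394 - 61/45) = 845/(-40549/17730) = 845*(-17730/40549) = -14981850/40549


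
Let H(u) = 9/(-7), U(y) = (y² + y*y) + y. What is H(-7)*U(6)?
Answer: -702/7 ≈ -100.29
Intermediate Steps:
U(y) = y + 2*y² (U(y) = (y² + y²) + y = 2*y² + y = y + 2*y²)
H(u) = -9/7 (H(u) = 9*(-⅐) = -9/7)
H(-7)*U(6) = -54*(1 + 2*6)/7 = -54*(1 + 12)/7 = -54*13/7 = -9/7*78 = -702/7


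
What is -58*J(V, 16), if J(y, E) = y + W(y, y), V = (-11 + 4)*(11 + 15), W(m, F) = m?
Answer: 21112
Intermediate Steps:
V = -182 (V = -7*26 = -182)
J(y, E) = 2*y (J(y, E) = y + y = 2*y)
-58*J(V, 16) = -116*(-182) = -58*(-364) = 21112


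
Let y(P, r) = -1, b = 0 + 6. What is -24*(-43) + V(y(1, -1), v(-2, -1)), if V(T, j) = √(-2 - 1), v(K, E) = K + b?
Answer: 1032 + I*√3 ≈ 1032.0 + 1.732*I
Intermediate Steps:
b = 6
v(K, E) = 6 + K (v(K, E) = K + 6 = 6 + K)
V(T, j) = I*√3 (V(T, j) = √(-3) = I*√3)
-24*(-43) + V(y(1, -1), v(-2, -1)) = -24*(-43) + I*√3 = 1032 + I*√3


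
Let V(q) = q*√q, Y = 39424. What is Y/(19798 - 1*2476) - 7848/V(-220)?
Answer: 19712/8661 - 981*I*√55/3025 ≈ 2.276 - 2.4051*I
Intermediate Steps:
V(q) = q^(3/2)
Y/(19798 - 1*2476) - 7848/V(-220) = 39424/(19798 - 1*2476) - 7848*I*√55/24200 = 39424/(19798 - 2476) - 7848*I*√55/24200 = 39424/17322 - 981*I*√55/3025 = 39424*(1/17322) - 981*I*√55/3025 = 19712/8661 - 981*I*√55/3025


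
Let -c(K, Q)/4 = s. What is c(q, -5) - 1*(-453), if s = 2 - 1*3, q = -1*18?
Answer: 457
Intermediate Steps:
q = -18
s = -1 (s = 2 - 3 = -1)
c(K, Q) = 4 (c(K, Q) = -4*(-1) = 4)
c(q, -5) - 1*(-453) = 4 - 1*(-453) = 4 + 453 = 457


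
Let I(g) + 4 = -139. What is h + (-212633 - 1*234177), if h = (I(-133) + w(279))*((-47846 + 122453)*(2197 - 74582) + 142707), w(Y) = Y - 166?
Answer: 162008102830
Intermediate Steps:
I(g) = -143 (I(g) = -4 - 139 = -143)
w(Y) = -166 + Y
h = 162008549640 (h = (-143 + (-166 + 279))*((-47846 + 122453)*(2197 - 74582) + 142707) = (-143 + 113)*(74607*(-72385) + 142707) = -30*(-5400427695 + 142707) = -30*(-5400284988) = 162008549640)
h + (-212633 - 1*234177) = 162008549640 + (-212633 - 1*234177) = 162008549640 + (-212633 - 234177) = 162008549640 - 446810 = 162008102830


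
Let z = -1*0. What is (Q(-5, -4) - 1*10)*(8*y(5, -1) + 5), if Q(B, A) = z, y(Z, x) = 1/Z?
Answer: -66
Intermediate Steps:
z = 0
Q(B, A) = 0
(Q(-5, -4) - 1*10)*(8*y(5, -1) + 5) = (0 - 1*10)*(8/5 + 5) = (0 - 10)*(8*(1/5) + 5) = -10*(8/5 + 5) = -10*33/5 = -66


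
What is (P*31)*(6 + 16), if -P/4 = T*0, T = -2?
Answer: 0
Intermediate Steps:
P = 0 (P = -(-8)*0 = -4*0 = 0)
(P*31)*(6 + 16) = (0*31)*(6 + 16) = 0*22 = 0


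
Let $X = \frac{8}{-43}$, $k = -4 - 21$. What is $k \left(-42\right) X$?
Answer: $- \frac{8400}{43} \approx -195.35$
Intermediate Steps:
$k = -25$ ($k = -4 - 21 = -25$)
$X = - \frac{8}{43}$ ($X = 8 \left(- \frac{1}{43}\right) = - \frac{8}{43} \approx -0.18605$)
$k \left(-42\right) X = \left(-25\right) \left(-42\right) \left(- \frac{8}{43}\right) = 1050 \left(- \frac{8}{43}\right) = - \frac{8400}{43}$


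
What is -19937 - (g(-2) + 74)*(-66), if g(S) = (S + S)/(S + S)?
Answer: -14987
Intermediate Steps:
g(S) = 1 (g(S) = (2*S)/((2*S)) = (2*S)*(1/(2*S)) = 1)
-19937 - (g(-2) + 74)*(-66) = -19937 - (1 + 74)*(-66) = -19937 - 75*(-66) = -19937 - 1*(-4950) = -19937 + 4950 = -14987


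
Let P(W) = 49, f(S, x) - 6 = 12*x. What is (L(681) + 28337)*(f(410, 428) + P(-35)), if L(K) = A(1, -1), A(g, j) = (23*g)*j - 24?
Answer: 146853390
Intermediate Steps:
A(g, j) = -24 + 23*g*j (A(g, j) = 23*g*j - 24 = -24 + 23*g*j)
L(K) = -47 (L(K) = -24 + 23*1*(-1) = -24 - 23 = -47)
f(S, x) = 6 + 12*x
(L(681) + 28337)*(f(410, 428) + P(-35)) = (-47 + 28337)*((6 + 12*428) + 49) = 28290*((6 + 5136) + 49) = 28290*(5142 + 49) = 28290*5191 = 146853390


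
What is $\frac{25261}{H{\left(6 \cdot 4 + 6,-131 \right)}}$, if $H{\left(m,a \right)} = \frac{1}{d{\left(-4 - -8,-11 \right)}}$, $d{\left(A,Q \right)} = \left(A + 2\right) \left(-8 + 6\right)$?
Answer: $-303132$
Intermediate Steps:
$d{\left(A,Q \right)} = -4 - 2 A$ ($d{\left(A,Q \right)} = \left(2 + A\right) \left(-2\right) = -4 - 2 A$)
$H{\left(m,a \right)} = - \frac{1}{12}$ ($H{\left(m,a \right)} = \frac{1}{-4 - 2 \left(-4 - -8\right)} = \frac{1}{-4 - 2 \left(-4 + 8\right)} = \frac{1}{-4 - 8} = \frac{1}{-12} = - \frac{1}{12}$)
$\frac{25261}{H{\left(6 \cdot 4 + 6,-131 \right)}} = \frac{25261}{- \frac{1}{12}} = 25261 \left(-12\right) = -303132$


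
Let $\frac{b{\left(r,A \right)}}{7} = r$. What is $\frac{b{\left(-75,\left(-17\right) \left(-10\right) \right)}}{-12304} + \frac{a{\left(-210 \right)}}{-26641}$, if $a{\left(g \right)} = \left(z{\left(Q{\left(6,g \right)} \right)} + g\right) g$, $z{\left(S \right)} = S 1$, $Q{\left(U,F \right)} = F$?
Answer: $- \frac{1071226275}{327790864} \approx -3.268$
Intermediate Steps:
$b{\left(r,A \right)} = 7 r$
$z{\left(S \right)} = S$
$a{\left(g \right)} = 2 g^{2}$ ($a{\left(g \right)} = \left(g + g\right) g = 2 g g = 2 g^{2}$)
$\frac{b{\left(-75,\left(-17\right) \left(-10\right) \right)}}{-12304} + \frac{a{\left(-210 \right)}}{-26641} = \frac{7 \left(-75\right)}{-12304} + \frac{2 \left(-210\right)^{2}}{-26641} = \left(-525\right) \left(- \frac{1}{12304}\right) + 2 \cdot 44100 \left(- \frac{1}{26641}\right) = \frac{525}{12304} + 88200 \left(- \frac{1}{26641}\right) = \frac{525}{12304} - \frac{88200}{26641} = - \frac{1071226275}{327790864}$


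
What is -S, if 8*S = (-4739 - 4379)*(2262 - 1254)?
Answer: 1148868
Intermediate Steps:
S = -1148868 (S = ((-4739 - 4379)*(2262 - 1254))/8 = (-9118*1008)/8 = (1/8)*(-9190944) = -1148868)
-S = -1*(-1148868) = 1148868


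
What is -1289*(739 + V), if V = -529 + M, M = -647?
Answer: 563293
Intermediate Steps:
V = -1176 (V = -529 - 647 = -1176)
-1289*(739 + V) = -1289*(739 - 1176) = -1289*(-437) = 563293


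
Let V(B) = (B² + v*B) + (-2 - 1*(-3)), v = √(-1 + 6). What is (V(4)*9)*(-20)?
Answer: -3060 - 720*√5 ≈ -4670.0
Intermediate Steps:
v = √5 ≈ 2.2361
V(B) = 1 + B² + B*√5 (V(B) = (B² + √5*B) + (-2 - 1*(-3)) = (B² + B*√5) + (-2 + 3) = (B² + B*√5) + 1 = 1 + B² + B*√5)
(V(4)*9)*(-20) = ((1 + 4² + 4*√5)*9)*(-20) = ((1 + 16 + 4*√5)*9)*(-20) = ((17 + 4*√5)*9)*(-20) = (153 + 36*√5)*(-20) = -3060 - 720*√5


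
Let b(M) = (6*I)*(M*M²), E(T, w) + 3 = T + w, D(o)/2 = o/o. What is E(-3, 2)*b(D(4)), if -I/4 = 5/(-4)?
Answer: -960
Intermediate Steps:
I = 5 (I = -20/(-4) = -20*(-1)/4 = -4*(-5/4) = 5)
D(o) = 2 (D(o) = 2*(o/o) = 2*1 = 2)
E(T, w) = -3 + T + w (E(T, w) = -3 + (T + w) = -3 + T + w)
b(M) = 30*M³ (b(M) = (6*5)*(M*M²) = 30*M³)
E(-3, 2)*b(D(4)) = (-3 - 3 + 2)*(30*2³) = -120*8 = -4*240 = -960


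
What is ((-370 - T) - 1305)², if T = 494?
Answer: 4704561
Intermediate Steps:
((-370 - T) - 1305)² = ((-370 - 1*494) - 1305)² = ((-370 - 494) - 1305)² = (-864 - 1305)² = (-2169)² = 4704561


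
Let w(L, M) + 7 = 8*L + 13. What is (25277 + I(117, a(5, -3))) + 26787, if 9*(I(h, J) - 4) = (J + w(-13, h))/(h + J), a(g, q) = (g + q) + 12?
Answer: 20462696/393 ≈ 52068.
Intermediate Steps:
a(g, q) = 12 + g + q
w(L, M) = 6 + 8*L (w(L, M) = -7 + (8*L + 13) = -7 + (13 + 8*L) = 6 + 8*L)
I(h, J) = 4 + (-98 + J)/(9*(J + h)) (I(h, J) = 4 + ((J + (6 + 8*(-13)))/(h + J))/9 = 4 + ((J + (6 - 104))/(J + h))/9 = 4 + ((J - 98)/(J + h))/9 = 4 + ((-98 + J)/(J + h))/9 = 4 + (-98 + J)/(9*(J + h)))
(25277 + I(117, a(5, -3))) + 26787 = (25277 + (-98 + 36*117 + 37*(12 + 5 - 3))/(9*((12 + 5 - 3) + 117))) + 26787 = (25277 + (-98 + 4212 + 37*14)/(9*(14 + 117))) + 26787 = (25277 + (⅑)*(-98 + 4212 + 518)/131) + 26787 = (25277 + (⅑)*(1/131)*4632) + 26787 = (25277 + 1544/393) + 26787 = 9935405/393 + 26787 = 20462696/393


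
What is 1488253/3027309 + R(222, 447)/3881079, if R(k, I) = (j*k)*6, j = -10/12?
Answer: 213802487111/435156495793 ≈ 0.49132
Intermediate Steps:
j = -⅚ (j = -10*1/12 = -⅚ ≈ -0.83333)
R(k, I) = -5*k (R(k, I) = -5*k/6*6 = -5*k)
1488253/3027309 + R(222, 447)/3881079 = 1488253/3027309 - 5*222/3881079 = 1488253*(1/3027309) - 1110*1/3881079 = 1488253/3027309 - 370/1293693 = 213802487111/435156495793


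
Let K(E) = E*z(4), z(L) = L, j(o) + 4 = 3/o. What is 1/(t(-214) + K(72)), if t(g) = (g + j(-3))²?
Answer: 1/48249 ≈ 2.0726e-5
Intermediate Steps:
j(o) = -4 + 3/o
t(g) = (-5 + g)² (t(g) = (g + (-4 + 3/(-3)))² = (g + (-4 + 3*(-⅓)))² = (g + (-4 - 1))² = (g - 5)² = (-5 + g)²)
K(E) = 4*E (K(E) = E*4 = 4*E)
1/(t(-214) + K(72)) = 1/((5 - 1*(-214))² + 4*72) = 1/((5 + 214)² + 288) = 1/(219² + 288) = 1/(47961 + 288) = 1/48249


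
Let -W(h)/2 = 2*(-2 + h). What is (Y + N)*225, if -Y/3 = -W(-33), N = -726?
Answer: -68850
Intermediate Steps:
W(h) = 8 - 4*h (W(h) = -4*(-2 + h) = -2*(-4 + 2*h) = 8 - 4*h)
Y = 420 (Y = -(-3)*(8 - 4*(-33)) = -(-3)*(8 + 132) = -(-3)*140 = -3*(-140) = 420)
(Y + N)*225 = (420 - 726)*225 = -306*225 = -68850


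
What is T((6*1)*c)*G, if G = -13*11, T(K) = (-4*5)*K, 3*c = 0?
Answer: 0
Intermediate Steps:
c = 0 (c = (⅓)*0 = 0)
T(K) = -20*K
G = -143
T((6*1)*c)*G = -20*6*1*0*(-143) = -120*0*(-143) = -20*0*(-143) = 0*(-143) = 0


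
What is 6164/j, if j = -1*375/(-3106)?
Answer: 19145384/375 ≈ 51054.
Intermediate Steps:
j = 375/3106 (j = -375*(-1/3106) = 375/3106 ≈ 0.12073)
6164/j = 6164/(375/3106) = 6164*(3106/375) = 19145384/375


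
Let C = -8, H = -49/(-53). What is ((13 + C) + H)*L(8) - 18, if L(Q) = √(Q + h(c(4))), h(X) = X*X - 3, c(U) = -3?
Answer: -18 + 314*√14/53 ≈ 4.1676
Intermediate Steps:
H = 49/53 (H = -49*(-1/53) = 49/53 ≈ 0.92453)
h(X) = -3 + X² (h(X) = X² - 3 = -3 + X²)
L(Q) = √(6 + Q) (L(Q) = √(Q + (-3 + (-3)²)) = √(Q + (-3 + 9)) = √(Q + 6) = √(6 + Q))
((13 + C) + H)*L(8) - 18 = ((13 - 8) + 49/53)*√(6 + 8) - 18 = (5 + 49/53)*√14 - 18 = 314*√14/53 - 18 = -18 + 314*√14/53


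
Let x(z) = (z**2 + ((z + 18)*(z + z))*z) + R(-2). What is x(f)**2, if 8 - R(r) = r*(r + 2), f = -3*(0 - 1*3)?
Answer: 19918369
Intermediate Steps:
f = 9 (f = -3*(0 - 3) = -3*(-3) = 9)
R(r) = 8 - r*(2 + r) (R(r) = 8 - r*(r + 2) = 8 - r*(2 + r))
x(z) = 8 + z**2 + 2*z**2*(18 + z) (x(z) = (z**2 + ((z + 18)*(z + z))*z) + (8 - 1*(-2)**2 - 2*(-2)) = (z**2 + ((18 + z)*(2*z))*z) + (8 - 1*4 + 4) = (z**2 + (2*z*(18 + z))*z) + (8 - 4 + 4) = (z**2 + 2*z**2*(18 + z)) + 8 = 8 + z**2 + 2*z**2*(18 + z))
x(f)**2 = (8 + 2*9**3 + 37*9**2)**2 = (8 + 2*729 + 37*81)**2 = (8 + 1458 + 2997)**2 = 4463**2 = 19918369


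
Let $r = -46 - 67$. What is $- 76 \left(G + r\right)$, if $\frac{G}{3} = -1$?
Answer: $8816$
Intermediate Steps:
$G = -3$ ($G = 3 \left(-1\right) = -3$)
$r = -113$
$- 76 \left(G + r\right) = - 76 \left(-3 - 113\right) = \left(-76\right) \left(-116\right) = 8816$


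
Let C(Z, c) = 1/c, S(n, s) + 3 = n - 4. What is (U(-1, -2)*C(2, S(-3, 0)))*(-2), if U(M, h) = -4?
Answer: -⅘ ≈ -0.80000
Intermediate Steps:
S(n, s) = -7 + n (S(n, s) = -3 + (n - 4) = -3 + (-4 + n) = -7 + n)
(U(-1, -2)*C(2, S(-3, 0)))*(-2) = -4/(-7 - 3)*(-2) = -4/(-10)*(-2) = -4*(-⅒)*(-2) = (⅖)*(-2) = -⅘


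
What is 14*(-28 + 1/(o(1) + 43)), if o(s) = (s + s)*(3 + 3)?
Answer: -21546/55 ≈ -391.75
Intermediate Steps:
o(s) = 12*s (o(s) = (2*s)*6 = 12*s)
14*(-28 + 1/(o(1) + 43)) = 14*(-28 + 1/(12*1 + 43)) = 14*(-28 + 1/(12 + 43)) = 14*(-28 + 1/55) = 14*(-1539/55) = -21546/55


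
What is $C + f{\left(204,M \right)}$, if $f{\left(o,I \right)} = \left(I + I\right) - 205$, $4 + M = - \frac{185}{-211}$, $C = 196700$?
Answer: $\frac{41459127}{211} \approx 1.9649 \cdot 10^{5}$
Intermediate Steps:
$M = - \frac{659}{211}$ ($M = -4 - \frac{185}{-211} = -4 - - \frac{185}{211} = -4 + \frac{185}{211} = - \frac{659}{211} \approx -3.1232$)
$f{\left(o,I \right)} = -205 + 2 I$ ($f{\left(o,I \right)} = 2 I - 205 = -205 + 2 I$)
$C + f{\left(204,M \right)} = 196700 + \left(-205 + 2 \left(- \frac{659}{211}\right)\right) = 196700 - \frac{44573}{211} = \frac{41459127}{211}$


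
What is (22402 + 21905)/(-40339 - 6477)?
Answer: -44307/46816 ≈ -0.94641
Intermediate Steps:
(22402 + 21905)/(-40339 - 6477) = 44307/(-46816) = 44307*(-1/46816) = -44307/46816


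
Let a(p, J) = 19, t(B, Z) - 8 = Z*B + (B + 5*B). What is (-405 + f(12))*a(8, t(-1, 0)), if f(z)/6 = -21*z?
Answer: -36423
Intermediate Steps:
t(B, Z) = 8 + 6*B + B*Z (t(B, Z) = 8 + (Z*B + (B + 5*B)) = 8 + (B*Z + 6*B) = 8 + (6*B + B*Z) = 8 + 6*B + B*Z)
f(z) = -126*z (f(z) = 6*(-21*z) = -126*z)
(-405 + f(12))*a(8, t(-1, 0)) = (-405 - 126*12)*19 = (-405 - 1512)*19 = -1917*19 = -36423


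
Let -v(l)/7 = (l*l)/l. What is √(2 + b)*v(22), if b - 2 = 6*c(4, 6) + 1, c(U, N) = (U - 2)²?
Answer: -154*√29 ≈ -829.32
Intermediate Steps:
c(U, N) = (-2 + U)²
b = 27 (b = 2 + (6*(-2 + 4)² + 1) = 2 + (6*2² + 1) = 2 + (6*4 + 1) = 2 + (24 + 1) = 2 + 25 = 27)
v(l) = -7*l (v(l) = -7*l*l/l = -7*l²/l = -7*l)
√(2 + b)*v(22) = √(2 + 27)*(-7*22) = √29*(-154) = -154*√29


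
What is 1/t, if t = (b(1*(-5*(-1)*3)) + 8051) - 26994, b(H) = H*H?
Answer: -1/18718 ≈ -5.3425e-5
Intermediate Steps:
b(H) = H²
t = -18718 (t = ((1*(-5*(-1)*3))² + 8051) - 26994 = ((1*(5*3))² + 8051) - 26994 = ((1*15)² + 8051) - 26994 = (15² + 8051) - 26994 = (225 + 8051) - 26994 = 8276 - 26994 = -18718)
1/t = 1/(-18718) = -1/18718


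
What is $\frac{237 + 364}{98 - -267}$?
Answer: $\frac{601}{365} \approx 1.6466$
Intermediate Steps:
$\frac{237 + 364}{98 - -267} = \frac{601}{98 + 267} = \frac{601}{365}$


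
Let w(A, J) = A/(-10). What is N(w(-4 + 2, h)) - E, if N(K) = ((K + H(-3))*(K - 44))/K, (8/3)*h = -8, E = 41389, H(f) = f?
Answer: -203879/5 ≈ -40776.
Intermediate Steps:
h = -3 (h = (3/8)*(-8) = -3)
w(A, J) = -A/10 (w(A, J) = A*(-1/10) = -A/10)
N(K) = (-44 + K)*(-3 + K)/K (N(K) = ((K - 3)*(K - 44))/K = ((-3 + K)*(-44 + K))/K = ((-44 + K)*(-3 + K))/K = (-44 + K)*(-3 + K)/K)
N(w(-4 + 2, h)) - E = (-47 - (-4 + 2)/10 + 132/((-(-4 + 2)/10))) - 1*41389 = (-47 - 1/10*(-2) + 132/((-1/10*(-2)))) - 41389 = (-47 + 1/5 + 132/(1/5)) - 41389 = (-47 + 1/5 + 132*5) - 41389 = (-47 + 1/5 + 660) - 41389 = 3066/5 - 41389 = -203879/5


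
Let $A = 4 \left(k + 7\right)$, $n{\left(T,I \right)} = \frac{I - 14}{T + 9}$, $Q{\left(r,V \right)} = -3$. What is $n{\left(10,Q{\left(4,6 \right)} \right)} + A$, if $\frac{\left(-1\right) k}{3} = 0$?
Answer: $\frac{515}{19} \approx 27.105$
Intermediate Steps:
$k = 0$ ($k = \left(-3\right) 0 = 0$)
$n{\left(T,I \right)} = \frac{-14 + I}{9 + T}$
$A = 28$ ($A = 4 \left(0 + 7\right) = 4 \cdot 7 = 28$)
$n{\left(10,Q{\left(4,6 \right)} \right)} + A = \frac{-14 - 3}{9 + 10} + 28 = \frac{1}{19} \left(-17\right) + 28 = - \frac{17}{19} + 28 = \frac{515}{19}$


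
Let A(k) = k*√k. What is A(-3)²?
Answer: -27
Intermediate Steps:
A(k) = k^(3/2)
A(-3)² = ((-3)^(3/2))² = (-3*I*√3)² = -27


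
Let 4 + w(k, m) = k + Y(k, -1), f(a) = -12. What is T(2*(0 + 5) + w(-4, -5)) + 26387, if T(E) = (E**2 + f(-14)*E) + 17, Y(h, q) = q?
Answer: 26393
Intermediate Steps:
w(k, m) = -5 + k (w(k, m) = -4 + (k - 1) = -4 + (-1 + k) = -5 + k)
T(E) = 17 + E**2 - 12*E (T(E) = (E**2 - 12*E) + 17 = 17 + E**2 - 12*E)
T(2*(0 + 5) + w(-4, -5)) + 26387 = (17 + (2*(0 + 5) + (-5 - 4))**2 - 12*(2*(0 + 5) + (-5 - 4))) + 26387 = (17 + (2*5 - 9)**2 - 12*(2*5 - 9)) + 26387 = (17 + (10 - 9)**2 - 12*(10 - 9)) + 26387 = (17 + 1**2 - 12*1) + 26387 = (17 + 1 - 12) + 26387 = 6 + 26387 = 26393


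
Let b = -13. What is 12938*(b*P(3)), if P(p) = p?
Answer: -504582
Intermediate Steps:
12938*(b*P(3)) = 12938*(-13*3) = 12938*(-39) = -504582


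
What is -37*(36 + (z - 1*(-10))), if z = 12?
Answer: -2146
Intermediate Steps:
-37*(36 + (z - 1*(-10))) = -37*(36 + (12 - 1*(-10))) = -37*(36 + (12 + 10)) = -37*(36 + 22) = -37*58 = -2146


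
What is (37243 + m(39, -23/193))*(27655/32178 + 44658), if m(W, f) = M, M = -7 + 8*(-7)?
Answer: 26714439361610/16089 ≈ 1.6604e+9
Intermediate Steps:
M = -63 (M = -7 - 56 = -63)
m(W, f) = -63
(37243 + m(39, -23/193))*(27655/32178 + 44658) = (37243 - 63)*(27655/32178 + 44658) = 37180*(27655*(1/32178) + 44658) = 37180*(27655/32178 + 44658) = 37180*(1437032779/32178) = 26714439361610/16089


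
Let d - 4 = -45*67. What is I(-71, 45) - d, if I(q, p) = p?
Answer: 3056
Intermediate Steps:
d = -3011 (d = 4 - 45*67 = 4 - 3015 = -3011)
I(-71, 45) - d = 45 - 1*(-3011) = 45 + 3011 = 3056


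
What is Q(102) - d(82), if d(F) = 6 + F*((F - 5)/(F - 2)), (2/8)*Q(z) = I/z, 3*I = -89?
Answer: -526861/6120 ≈ -86.088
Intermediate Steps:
I = -89/3 (I = (⅓)*(-89) = -89/3 ≈ -29.667)
Q(z) = -356/(3*z) (Q(z) = 4*(-89/(3*z)) = -356/(3*z))
d(F) = 6 + F*(-5 + F)/(-2 + F) (d(F) = 6 + F*((-5 + F)/(-2 + F)) = 6 + F*(-5 + F)/(-2 + F))
Q(102) - d(82) = -356/3/102 - (-12 + 82 + 82²)/(-2 + 82) = -356/3*1/102 - (-12 + 82 + 6724)/80 = -178/153 - 6794/80 = -178/153 - 1*3397/40 = -178/153 - 3397/40 = -526861/6120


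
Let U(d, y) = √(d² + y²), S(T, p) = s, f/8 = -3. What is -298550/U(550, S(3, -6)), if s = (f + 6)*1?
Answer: -149275*√75706/75706 ≈ -542.53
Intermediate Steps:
f = -24 (f = 8*(-3) = -24)
s = -18 (s = (-24 + 6)*1 = -18*1 = -18)
S(T, p) = -18
-298550/U(550, S(3, -6)) = -298550/√(550² + (-18)²) = -298550/√(302500 + 324) = -298550*√75706/151412 = -149275*√75706/75706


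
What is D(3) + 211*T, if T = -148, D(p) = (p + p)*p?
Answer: -31210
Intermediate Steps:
D(p) = 2*p**2 (D(p) = (2*p)*p = 2*p**2)
D(3) + 211*T = 2*3**2 + 211*(-148) = 2*9 - 31228 = 18 - 31228 = -31210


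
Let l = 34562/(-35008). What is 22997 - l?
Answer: 402556769/17504 ≈ 22998.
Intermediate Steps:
l = -17281/17504 (l = 34562*(-1/35008) = -17281/17504 ≈ -0.98726)
22997 - l = 22997 - 1*(-17281/17504) = 22997 + 17281/17504 = 402556769/17504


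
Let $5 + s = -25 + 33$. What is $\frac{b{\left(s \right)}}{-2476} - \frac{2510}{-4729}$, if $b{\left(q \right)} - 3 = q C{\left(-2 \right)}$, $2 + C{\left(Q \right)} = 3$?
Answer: $\frac{3093193}{5854502} \approx 0.52834$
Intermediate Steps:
$s = 3$ ($s = -5 + \left(-25 + 33\right) = -5 + 8 = 3$)
$C{\left(Q \right)} = 1$ ($C{\left(Q \right)} = -2 + 3 = 1$)
$b{\left(q \right)} = 3 + q$ ($b{\left(q \right)} = 3 + q 1 = 3 + q$)
$\frac{b{\left(s \right)}}{-2476} - \frac{2510}{-4729} = \frac{3 + 3}{-2476} - \frac{2510}{-4729} = 6 \left(- \frac{1}{2476}\right) - - \frac{2510}{4729} = - \frac{3}{1238} + \frac{2510}{4729} = \frac{3093193}{5854502}$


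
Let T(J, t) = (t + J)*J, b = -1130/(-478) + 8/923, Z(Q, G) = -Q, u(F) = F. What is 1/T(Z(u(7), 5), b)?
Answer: 220597/7145404 ≈ 0.030873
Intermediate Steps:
b = 523407/220597 (b = -1130*(-1/478) + 8*(1/923) = 565/239 + 8/923 = 523407/220597 ≈ 2.3727)
T(J, t) = J*(J + t) (T(J, t) = (J + t)*J = J*(J + t))
1/T(Z(u(7), 5), b) = 1/((-1*7)*(-1*7 + 523407/220597)) = 1/(-7*(-7 + 523407/220597)) = 1/(-7*(-1020772/220597)) = 1/(7145404/220597) = 220597/7145404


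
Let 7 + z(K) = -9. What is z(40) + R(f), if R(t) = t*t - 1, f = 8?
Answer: 47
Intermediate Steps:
z(K) = -16 (z(K) = -7 - 9 = -16)
R(t) = -1 + t**2 (R(t) = t**2 - 1 = -1 + t**2)
z(40) + R(f) = -16 + (-1 + 8**2) = -16 + (-1 + 64) = -16 + 63 = 47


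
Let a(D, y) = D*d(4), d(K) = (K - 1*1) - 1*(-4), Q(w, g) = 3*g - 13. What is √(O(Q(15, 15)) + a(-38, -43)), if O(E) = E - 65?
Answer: I*√299 ≈ 17.292*I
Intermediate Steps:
Q(w, g) = -13 + 3*g
d(K) = 3 + K (d(K) = (K - 1) + 4 = (-1 + K) + 4 = 3 + K)
O(E) = -65 + E
a(D, y) = 7*D (a(D, y) = D*(3 + 4) = D*7 = 7*D)
√(O(Q(15, 15)) + a(-38, -43)) = √((-65 + (-13 + 3*15)) + 7*(-38)) = √((-65 + (-13 + 45)) - 266) = √((-65 + 32) - 266) = √(-33 - 266) = √(-299) = I*√299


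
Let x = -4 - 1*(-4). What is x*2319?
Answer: 0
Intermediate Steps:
x = 0 (x = -4 + 4 = 0)
x*2319 = 0*2319 = 0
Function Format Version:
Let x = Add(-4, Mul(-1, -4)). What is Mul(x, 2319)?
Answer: 0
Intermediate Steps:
x = 0 (x = Add(-4, 4) = 0)
Mul(x, 2319) = Mul(0, 2319) = 0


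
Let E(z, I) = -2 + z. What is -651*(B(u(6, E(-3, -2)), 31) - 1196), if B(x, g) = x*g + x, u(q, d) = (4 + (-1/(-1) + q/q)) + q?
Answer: 528612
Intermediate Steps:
u(q, d) = 6 + q (u(q, d) = (4 + (-1*(-1) + 1)) + q = (4 + (1 + 1)) + q = (4 + 2) + q = 6 + q)
B(x, g) = x + g*x (B(x, g) = g*x + x = x + g*x)
-651*(B(u(6, E(-3, -2)), 31) - 1196) = -651*((6 + 6)*(1 + 31) - 1196) = -651*(12*32 - 1196) = -651*(384 - 1196) = -651*(-812) = 528612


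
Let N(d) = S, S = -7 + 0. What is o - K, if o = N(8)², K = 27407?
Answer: -27358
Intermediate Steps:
S = -7
N(d) = -7
o = 49 (o = (-7)² = 49)
o - K = 49 - 1*27407 = 49 - 27407 = -27358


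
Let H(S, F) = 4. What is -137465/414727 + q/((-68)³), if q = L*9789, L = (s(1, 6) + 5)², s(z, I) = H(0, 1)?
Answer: -372064165723/130403440064 ≈ -2.8532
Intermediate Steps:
s(z, I) = 4
L = 81 (L = (4 + 5)² = 9² = 81)
q = 792909 (q = 81*9789 = 792909)
-137465/414727 + q/((-68)³) = -137465/414727 + 792909/((-68)³) = -137465*1/414727 + 792909/(-314432) = -137465/414727 + 792909*(-1/314432) = -137465/414727 - 792909/314432 = -372064165723/130403440064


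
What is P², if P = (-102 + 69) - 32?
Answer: 4225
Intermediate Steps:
P = -65 (P = -33 - 32 = -65)
P² = (-65)² = 4225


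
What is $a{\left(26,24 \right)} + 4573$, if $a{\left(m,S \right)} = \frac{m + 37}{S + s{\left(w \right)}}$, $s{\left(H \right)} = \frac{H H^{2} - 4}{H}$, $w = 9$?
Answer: $\frac{4303760}{941} \approx 4573.6$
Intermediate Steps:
$s{\left(H \right)} = \frac{-4 + H^{3}}{H}$ ($s{\left(H \right)} = \frac{H^{3} - 4}{H} = \frac{-4 + H^{3}}{H}$)
$a{\left(m,S \right)} = \frac{37 + m}{\frac{725}{9} + S}$ ($a{\left(m,S \right)} = \frac{m + 37}{S + \frac{-4 + 9^{3}}{9}} = \frac{37 + m}{S + \frac{-4 + 729}{9}} = \frac{37 + m}{S + \frac{1}{9} \cdot 725} = \frac{37 + m}{S + \frac{725}{9}} = \frac{37 + m}{\frac{725}{9} + S}$)
$a{\left(26,24 \right)} + 4573 = \frac{9 \left(37 + 26\right)}{725 + 9 \cdot 24} + 4573 = 9 \frac{1}{725 + 216} \cdot 63 + 4573 = 9 \cdot \frac{1}{941} \cdot 63 + 4573 = \frac{567}{941} + 4573 = \frac{4303760}{941}$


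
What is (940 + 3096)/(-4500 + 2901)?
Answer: -4036/1599 ≈ -2.5241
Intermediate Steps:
(940 + 3096)/(-4500 + 2901) = 4036/(-1599) = 4036*(-1/1599) = -4036/1599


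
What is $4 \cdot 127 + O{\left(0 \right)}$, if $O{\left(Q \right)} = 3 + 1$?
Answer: $512$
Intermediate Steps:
$O{\left(Q \right)} = 4$
$4 \cdot 127 + O{\left(0 \right)} = 4 \cdot 127 + 4 = 508 + 4 = 512$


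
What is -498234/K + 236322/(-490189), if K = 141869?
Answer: -39679370292/9934660463 ≈ -3.9940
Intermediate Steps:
-498234/K + 236322/(-490189) = -498234/141869 + 236322/(-490189) = -498234*1/141869 + 236322*(-1/490189) = -498234/141869 - 236322/490189 = -39679370292/9934660463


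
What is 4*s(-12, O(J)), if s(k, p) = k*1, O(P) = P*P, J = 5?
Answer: -48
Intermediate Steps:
O(P) = P²
s(k, p) = k
4*s(-12, O(J)) = 4*(-12) = -48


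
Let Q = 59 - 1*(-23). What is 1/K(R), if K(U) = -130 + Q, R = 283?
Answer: -1/48 ≈ -0.020833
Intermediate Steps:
Q = 82 (Q = 59 + 23 = 82)
K(U) = -48 (K(U) = -130 + 82 = -48)
1/K(R) = 1/(-48) = -1/48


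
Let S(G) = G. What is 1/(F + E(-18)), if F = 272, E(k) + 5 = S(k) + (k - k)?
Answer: 1/249 ≈ 0.0040161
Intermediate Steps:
E(k) = -5 + k (E(k) = -5 + (k + (k - k)) = -5 + (k + 0) = -5 + k)
1/(F + E(-18)) = 1/(272 + (-5 - 18)) = 1/(272 - 23) = 1/249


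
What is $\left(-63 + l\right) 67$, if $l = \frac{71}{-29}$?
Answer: $- \frac{127166}{29} \approx -4385.0$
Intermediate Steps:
$l = - \frac{71}{29}$ ($l = 71 \left(- \frac{1}{29}\right) = - \frac{71}{29} \approx -2.4483$)
$\left(-63 + l\right) 67 = \left(-63 - \frac{71}{29}\right) 67 = \left(- \frac{1898}{29}\right) 67 = - \frac{127166}{29}$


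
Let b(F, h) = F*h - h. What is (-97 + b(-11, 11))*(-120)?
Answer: 27480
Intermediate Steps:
b(F, h) = -h + F*h
(-97 + b(-11, 11))*(-120) = (-97 + 11*(-1 - 11))*(-120) = (-97 + 11*(-12))*(-120) = (-97 - 132)*(-120) = -229*(-120) = 27480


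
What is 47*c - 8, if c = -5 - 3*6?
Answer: -1089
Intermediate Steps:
c = -23 (c = -5 - 18 = -23)
47*c - 8 = 47*(-23) - 8 = -1081 - 8 = -1089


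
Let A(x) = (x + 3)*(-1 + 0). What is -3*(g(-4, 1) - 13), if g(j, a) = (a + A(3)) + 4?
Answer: 42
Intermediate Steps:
A(x) = -3 - x (A(x) = (3 + x)*(-1) = -3 - x)
g(j, a) = -2 + a (g(j, a) = (a + (-3 - 1*3)) + 4 = (a + (-3 - 3)) + 4 = (a - 6) + 4 = (-6 + a) + 4 = -2 + a)
-3*(g(-4, 1) - 13) = -3*((-2 + 1) - 13) = -3*(-1 - 13) = -3*(-14) = 42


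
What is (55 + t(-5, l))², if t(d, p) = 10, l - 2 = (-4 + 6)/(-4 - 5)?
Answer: 4225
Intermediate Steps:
l = 16/9 (l = 2 + (-4 + 6)/(-4 - 5) = 2 + 2/(-9) = 2 + 2*(-⅑) = 2 - 2/9 = 16/9 ≈ 1.7778)
(55 + t(-5, l))² = (55 + 10)² = 65² = 4225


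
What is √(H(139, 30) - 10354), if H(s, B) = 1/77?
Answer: I*√61388789/77 ≈ 101.75*I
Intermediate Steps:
H(s, B) = 1/77
√(H(139, 30) - 10354) = √(1/77 - 10354) = √(-797257/77) = I*√61388789/77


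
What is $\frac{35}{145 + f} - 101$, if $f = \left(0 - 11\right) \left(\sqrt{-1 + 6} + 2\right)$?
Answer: $- \frac{1462619}{14524} + \frac{385 \sqrt{5}}{14524} \approx -100.64$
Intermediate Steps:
$f = -22 - 11 \sqrt{5}$ ($f = - 11 \left(\sqrt{5} + 2\right) = - 11 \left(2 + \sqrt{5}\right) = -22 - 11 \sqrt{5} \approx -46.597$)
$\frac{35}{145 + f} - 101 = \frac{35}{145 - \left(22 + 11 \sqrt{5}\right)} - 101 = \frac{35}{123 - 11 \sqrt{5}} - 101 = -101 + \frac{35}{123 - 11 \sqrt{5}}$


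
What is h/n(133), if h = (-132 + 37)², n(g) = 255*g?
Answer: 95/357 ≈ 0.26611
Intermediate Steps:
h = 9025 (h = (-95)² = 9025)
h/n(133) = 9025/((255*133)) = 9025/33915 = 9025*(1/33915) = 95/357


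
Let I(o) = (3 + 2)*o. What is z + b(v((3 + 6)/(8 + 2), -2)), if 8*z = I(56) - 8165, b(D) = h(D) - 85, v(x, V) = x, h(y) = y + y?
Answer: -42753/40 ≈ -1068.8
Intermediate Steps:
h(y) = 2*y
I(o) = 5*o
b(D) = -85 + 2*D (b(D) = 2*D - 85 = -85 + 2*D)
z = -7885/8 (z = (5*56 - 8165)/8 = (280 - 8165)/8 = (⅛)*(-7885) = -7885/8 ≈ -985.63)
z + b(v((3 + 6)/(8 + 2), -2)) = -7885/8 + (-85 + 2*((3 + 6)/(8 + 2))) = -7885/8 + (-85 + 2*(9/10)) = -7885/8 + (-85 + 9/5) = -7885/8 - 416/5 = -42753/40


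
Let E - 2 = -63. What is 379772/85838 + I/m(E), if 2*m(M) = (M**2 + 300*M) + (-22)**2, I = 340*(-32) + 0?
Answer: 722072122/120988661 ≈ 5.9681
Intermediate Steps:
E = -61 (E = 2 - 63 = -61)
I = -10880 (I = -10880 + 0 = -10880)
m(M) = 242 + M**2/2 + 150*M (m(M) = ((M**2 + 300*M) + (-22)**2)/2 = ((M**2 + 300*M) + 484)/2 = (484 + M**2 + 300*M)/2 = 242 + M**2/2 + 150*M)
379772/85838 + I/m(E) = 379772/85838 - 10880/(242 + (1/2)*(-61)**2 + 150*(-61)) = 379772*(1/85838) - 10880/(242 + (1/2)*3721 - 9150) = 189886/42919 - 10880/(242 + 3721/2 - 9150) = 189886/42919 - 10880/(-14095/2) = 189886/42919 - 10880*(-2/14095) = 189886/42919 + 4352/2819 = 722072122/120988661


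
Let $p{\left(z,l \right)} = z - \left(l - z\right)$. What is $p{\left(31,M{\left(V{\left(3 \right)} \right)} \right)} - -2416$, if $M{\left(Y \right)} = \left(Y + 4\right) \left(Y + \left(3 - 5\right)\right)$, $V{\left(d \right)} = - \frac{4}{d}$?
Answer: $\frac{22382}{9} \approx 2486.9$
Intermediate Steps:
$M{\left(Y \right)} = \left(-2 + Y\right) \left(4 + Y\right)$ ($M{\left(Y \right)} = \left(4 + Y\right) \left(Y - 2\right) = \left(4 + Y\right) \left(-2 + Y\right) = \left(-2 + Y\right) \left(4 + Y\right)$)
$p{\left(z,l \right)} = - l + 2 z$
$p{\left(31,M{\left(V{\left(3 \right)} \right)} \right)} - -2416 = \left(- (-8 + \left(- \frac{4}{3}\right)^{2} + 2 \left(- \frac{4}{3}\right)) + 2 \cdot 31\right) - -2416 = \left(- (-8 + \left(\left(-4\right) \frac{1}{3}\right)^{2} + 2 \left(\left(-4\right) \frac{1}{3}\right)) + 62\right) + 2416 = \left(- (-8 + \left(- \frac{4}{3}\right)^{2} + 2 \left(- \frac{4}{3}\right)) + 62\right) + 2416 = \left(- (-8 + \frac{16}{9} - \frac{8}{3}) + 62\right) + 2416 = \left(\left(-1\right) \left(- \frac{80}{9}\right) + 62\right) + 2416 = \left(\frac{80}{9} + 62\right) + 2416 = \frac{638}{9} + 2416 = \frac{22382}{9}$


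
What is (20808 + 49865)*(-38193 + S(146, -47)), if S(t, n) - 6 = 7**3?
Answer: -2674549012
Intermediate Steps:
S(t, n) = 349 (S(t, n) = 6 + 7**3 = 6 + 343 = 349)
(20808 + 49865)*(-38193 + S(146, -47)) = (20808 + 49865)*(-38193 + 349) = 70673*(-37844) = -2674549012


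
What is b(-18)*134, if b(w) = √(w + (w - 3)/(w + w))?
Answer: 67*I*√627/3 ≈ 559.23*I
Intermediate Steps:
b(w) = √(w + (-3 + w)/(2*w)) (b(w) = √(w + (-3 + w)/((2*w))) = √(w + (-3 + w)*(1/(2*w))) = √(w + (-3 + w)/(2*w)))
b(-18)*134 = (√(2 - 6/(-18) + 4*(-18))/2)*134 = (√(2 - 6*(-1/18) - 72)/2)*134 = (√(2 + ⅓ - 72)/2)*134 = (√(-209/3)/2)*134 = ((I*√627/3)/2)*134 = (I*√627/6)*134 = 67*I*√627/3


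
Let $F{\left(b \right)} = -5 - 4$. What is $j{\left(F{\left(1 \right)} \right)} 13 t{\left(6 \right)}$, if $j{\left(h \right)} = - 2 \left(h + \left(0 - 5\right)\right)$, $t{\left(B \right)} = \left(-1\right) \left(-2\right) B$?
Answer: $4368$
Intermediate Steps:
$F{\left(b \right)} = -9$
$t{\left(B \right)} = 2 B$
$j{\left(h \right)} = 10 - 2 h$ ($j{\left(h \right)} = - 2 \left(h - 5\right) = - 2 \left(-5 + h\right) = 10 - 2 h$)
$j{\left(F{\left(1 \right)} \right)} 13 t{\left(6 \right)} = \left(10 - -18\right) 13 \cdot 2 \cdot 6 = \left(10 + 18\right) 13 \cdot 12 = 28 \cdot 13 \cdot 12 = 364 \cdot 12 = 4368$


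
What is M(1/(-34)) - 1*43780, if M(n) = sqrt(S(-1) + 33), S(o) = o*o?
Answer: -43780 + sqrt(34) ≈ -43774.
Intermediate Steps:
S(o) = o**2
M(n) = sqrt(34) (M(n) = sqrt((-1)**2 + 33) = sqrt(1 + 33) = sqrt(34))
M(1/(-34)) - 1*43780 = sqrt(34) - 1*43780 = sqrt(34) - 43780 = -43780 + sqrt(34)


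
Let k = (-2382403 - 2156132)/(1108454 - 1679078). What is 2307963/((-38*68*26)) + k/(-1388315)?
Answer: -7618258811902703/221764826672896 ≈ -34.353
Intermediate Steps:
k = 1512845/190208 (k = -4538535/(-570624) = -4538535*(-1/570624) = 1512845/190208 ≈ 7.9536)
2307963/((-38*68*26)) + k/(-1388315) = 2307963/((-38*68*26)) + (1512845/190208)/(-1388315) = 2307963/((-2584*26)) + (1512845/190208)*(-1/1388315) = 2307963/(-67184) - 302569/52813723904 = 2307963*(-1/67184) - 302569/52813723904 = -2307963/67184 - 302569/52813723904 = -7618258811902703/221764826672896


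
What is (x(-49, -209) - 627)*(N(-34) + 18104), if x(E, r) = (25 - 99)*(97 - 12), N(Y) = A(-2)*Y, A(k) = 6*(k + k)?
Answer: -130869640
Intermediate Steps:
A(k) = 12*k (A(k) = 6*(2*k) = 12*k)
N(Y) = -24*Y (N(Y) = (12*(-2))*Y = -24*Y)
x(E, r) = -6290 (x(E, r) = -74*85 = -6290)
(x(-49, -209) - 627)*(N(-34) + 18104) = (-6290 - 627)*(-24*(-34) + 18104) = -6917*(816 + 18104) = -6917*18920 = -130869640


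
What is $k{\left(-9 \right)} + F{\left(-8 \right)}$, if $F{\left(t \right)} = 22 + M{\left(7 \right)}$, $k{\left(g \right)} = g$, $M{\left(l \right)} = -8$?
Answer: $5$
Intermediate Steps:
$F{\left(t \right)} = 14$ ($F{\left(t \right)} = 22 - 8 = 14$)
$k{\left(-9 \right)} + F{\left(-8 \right)} = -9 + 14 = 5$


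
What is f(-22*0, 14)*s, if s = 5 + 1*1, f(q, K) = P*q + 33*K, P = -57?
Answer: 2772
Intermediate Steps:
f(q, K) = -57*q + 33*K
s = 6 (s = 5 + 1 = 6)
f(-22*0, 14)*s = (-(-1254)*0 + 33*14)*6 = (-57*0 + 462)*6 = (0 + 462)*6 = 462*6 = 2772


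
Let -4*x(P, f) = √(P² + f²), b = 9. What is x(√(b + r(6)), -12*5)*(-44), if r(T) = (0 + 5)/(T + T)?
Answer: 11*√129939/6 ≈ 660.86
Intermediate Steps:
r(T) = 5/(2*T) (r(T) = 5/((2*T)) = 5*(1/(2*T)) = 5/(2*T))
x(P, f) = -√(P² + f²)/4
x(√(b + r(6)), -12*5)*(-44) = -√((√(9 + (5/2)/6))² + (-12*5)²)/4*(-44) = -√((√(9 + (5/2)*(⅙)))² + (-60)²)/4*(-44) = -√((√(9 + 5/12))² + 3600)/4*(-44) = -√((√(113/12))² + 3600)/4*(-44) = -√((√339/6)² + 3600)/4*(-44) = -√(113/12 + 3600)/4*(-44) = -√129939/24*(-44) = 11*√129939/6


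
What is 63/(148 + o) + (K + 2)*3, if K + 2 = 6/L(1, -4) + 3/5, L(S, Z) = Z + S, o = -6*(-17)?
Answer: -987/250 ≈ -3.9480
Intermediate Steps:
o = 102
L(S, Z) = S + Z
K = -17/5 (K = -2 + (6/(1 - 4) + 3/5) = -2 + (6/(-3) + 3*(1/5)) = -2 + (6*(-1/3) + 3/5) = -2 + (-2 + 3/5) = -2 - 7/5 = -17/5 ≈ -3.4000)
63/(148 + o) + (K + 2)*3 = 63/(148 + 102) + (-17/5 + 2)*3 = 63/250 - 7/5*3 = 63*(1/250) - 21/5 = 63/250 - 21/5 = -987/250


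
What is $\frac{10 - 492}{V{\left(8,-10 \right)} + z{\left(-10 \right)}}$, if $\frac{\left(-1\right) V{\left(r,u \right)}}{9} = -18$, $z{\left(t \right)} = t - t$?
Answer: $- \frac{241}{81} \approx -2.9753$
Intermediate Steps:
$z{\left(t \right)} = 0$
$V{\left(r,u \right)} = 162$ ($V{\left(r,u \right)} = \left(-9\right) \left(-18\right) = 162$)
$\frac{10 - 492}{V{\left(8,-10 \right)} + z{\left(-10 \right)}} = \frac{10 - 492}{162 + 0} = - \frac{482}{162} = \left(-482\right) \frac{1}{162} = - \frac{241}{81}$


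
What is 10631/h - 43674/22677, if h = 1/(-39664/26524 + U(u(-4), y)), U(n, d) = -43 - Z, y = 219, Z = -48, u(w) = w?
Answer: 1867383208133/50123729 ≈ 37256.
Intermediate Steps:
U(n, d) = 5 (U(n, d) = -43 - 1*(-48) = -43 + 48 = 5)
h = 6631/23239 (h = 1/(-39664/26524 + 5) = 1/(-39664*1/26524 + 5) = 1/(-9916/6631 + 5) = 1/(23239/6631) = 6631/23239 ≈ 0.28534)
10631/h - 43674/22677 = 10631/(6631/23239) - 43674/22677 = 10631*(23239/6631) - 43674*1/22677 = 247053809/6631 - 14558/7559 = 1867383208133/50123729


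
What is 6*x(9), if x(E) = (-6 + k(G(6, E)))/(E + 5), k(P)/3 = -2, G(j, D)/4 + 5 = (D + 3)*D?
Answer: -36/7 ≈ -5.1429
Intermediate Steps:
G(j, D) = -20 + 4*D*(3 + D) (G(j, D) = -20 + 4*((D + 3)*D) = -20 + 4*((3 + D)*D) = -20 + 4*(D*(3 + D)) = -20 + 4*D*(3 + D))
k(P) = -6 (k(P) = 3*(-2) = -6)
x(E) = -12/(5 + E) (x(E) = (-6 - 6)/(E + 5) = -12/(5 + E))
6*x(9) = 6*(-12/(5 + 9)) = 6*(-12/14) = 6*(-12*1/14) = 6*(-6/7) = -36/7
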